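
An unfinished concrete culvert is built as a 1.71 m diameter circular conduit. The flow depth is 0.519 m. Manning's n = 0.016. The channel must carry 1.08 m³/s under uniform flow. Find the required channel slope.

For a circular section of diameter D = 1.71 m at depth y = 0.519 m, the central angle is θ = 2 arccos(1 − 2y/D) = 2.334 rad. Then A = (D²/8)(θ − sin θ) = 0.5889 m² and P = Dθ/2 = 1.995 m.
Hydraulic radius R = A/P = 0.5889/1.995 = 0.2951 m.
From Manning's equation, S = [nQ / (1 A R^(2/3))]² = [0.016 × 1.08 / (1 × 0.5889 × 0.2951^(2/3))]² = 0.00438.

S = 0.00438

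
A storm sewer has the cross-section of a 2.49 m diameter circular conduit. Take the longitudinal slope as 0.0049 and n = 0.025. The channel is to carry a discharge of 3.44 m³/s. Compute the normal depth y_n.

Manning's equation rearranged: A R^(2/3) = nQ / (1·√S) = 0.025 × 3.44 / (√0.0049) = 1.229.
At y = 0.725 m: A R^(2/3) = 0.6561 — too small.
At y = 1.15 m: A R^(2/3) = 1.548 — too large.
At y = 1.01 m: A R^(2/3) = 1.227 — matches.

y_n = 1.01 m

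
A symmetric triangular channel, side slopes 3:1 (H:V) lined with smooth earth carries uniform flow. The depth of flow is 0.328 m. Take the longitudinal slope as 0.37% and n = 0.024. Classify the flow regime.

subcritical

For a triangular section with side slope z = 3: A = zy² = 3×0.328² = 0.3228 m²; P = 2y√(1+z²) = 2×0.328×3.162 = 2.074 m.
Hydraulic radius R = A/P = 0.3228/2.074 = 0.1556 m.
V = (1/n) R^(2/3) √S = (1/0.024) × 0.1556^(2/3) × √0.0037 = 0.7332 m/s. Hydraulic depth D_h = A/T = 0.3228/1.968 = 0.164 m.
Froude number Fr = V/√(g·D_h) = 0.7332/√(9.81×0.164) = 0.578, which is less than 1, so the flow is subcritical.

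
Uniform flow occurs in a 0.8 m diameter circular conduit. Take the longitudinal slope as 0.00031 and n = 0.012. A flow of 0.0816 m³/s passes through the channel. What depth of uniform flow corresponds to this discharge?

y_n = 0.313 m

Manning's equation rearranged: A R^(2/3) = nQ / (1·√S) = 0.012 × 0.0816 / (√0.00031) = 0.05561.
Try y = 0.384 m: A R^(2/3) = 0.08015 — over.
Try y = 0.239 m: A R^(2/3) = 0.03339 — short.
Try y = 0.313 m: A R^(2/3) = 0.05563 — close enough.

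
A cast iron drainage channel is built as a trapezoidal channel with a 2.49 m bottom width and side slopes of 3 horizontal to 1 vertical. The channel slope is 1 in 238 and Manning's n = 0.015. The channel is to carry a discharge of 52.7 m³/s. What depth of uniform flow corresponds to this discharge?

y_n = 1.67 m

Manning's equation rearranged: A R^(2/3) = nQ / (1·√S) = 0.015 × 52.7 / (√0.004202) = 12.2.
Try y = 1.17 m: A R^(2/3) = 5.586 — low.
Try y = 1.67 m: A R^(2/3) = 12.19 — matches.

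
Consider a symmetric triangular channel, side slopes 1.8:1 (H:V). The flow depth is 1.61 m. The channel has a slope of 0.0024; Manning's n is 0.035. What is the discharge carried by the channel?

For a triangular section with side slope z = 1.8: A = zy² = 1.8×1.61² = 4.666 m²; P = 2y√(1+z²) = 2×1.61×2.059 = 6.63 m.
Hydraulic radius R = A/P = 4.666/6.63 = 0.7037 m.
Manning's equation: Q = (1/n) A R^(2/3) S^(1/2) = (1/0.035) × 4.666 × 0.7037^(2/3) × 0.0024^(1/2) = 5.17 m³/s.

Q = 5.17 m³/s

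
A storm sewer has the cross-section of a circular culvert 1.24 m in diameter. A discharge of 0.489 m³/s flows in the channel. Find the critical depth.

At critical depth, Q² T / (g A³) = 1, i.e. A³/T = Q²/g = 0.489²/9.81 = 0.02438.
At y = 0.299 m: A³/T = 0.01064 — too small.
At y = 0.37 m: A³/T = 0.02438 — matches.

y_c = 0.37 m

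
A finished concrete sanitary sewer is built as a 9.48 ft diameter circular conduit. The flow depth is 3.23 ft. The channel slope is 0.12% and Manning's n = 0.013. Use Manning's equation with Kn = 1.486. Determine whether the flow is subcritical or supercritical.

For a circular section of diameter D = 9.48 ft at depth y = 3.23 ft, the central angle is θ = 2 arccos(1 − 2y/D) = 2.493 rad. Then A = (D²/8)(θ − sin θ) = 21.22 ft² and P = Dθ/2 = 11.82 ft.
Hydraulic radius R = A/P = 21.22/11.82 = 1.796 ft.
V = (1.486/n) R^(2/3) √S = (1.486/0.013) × 1.796^(2/3) × √0.0012 = 5.85 ft/s. Hydraulic depth D_h = A/T = 21.22/8.986 = 2.362 ft.
Froude number Fr = V/√(g·D_h) = 5.85/√(32.2×2.362) = 0.671, which is less than 1, so the flow is subcritical.

subcritical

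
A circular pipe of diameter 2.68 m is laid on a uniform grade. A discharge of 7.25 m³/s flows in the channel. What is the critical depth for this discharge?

At critical depth, Q² T / (g A³) = 1, i.e. A³/T = Q²/g = 7.25²/9.81 = 5.358.
At y = 0.848 m: A³/T = 1.443 — short.
At y = 1.48 m: A³/T = 12.24 — over.
At y = 1.19 m: A³/T = 5.317 — ≈ 5.358.

y_c = 1.19 m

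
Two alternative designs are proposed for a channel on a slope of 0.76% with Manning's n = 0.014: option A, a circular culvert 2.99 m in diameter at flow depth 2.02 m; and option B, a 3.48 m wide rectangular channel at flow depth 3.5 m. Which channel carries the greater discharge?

channel B

Channel A: For a circular section of diameter D = 2.99 m at depth y = 2.02 m, the central angle is θ = 2 arccos(1 − 2y/D) = 3.859 rad. Then A = (D²/8)(θ − sin θ) = 5.048 m² and P = Dθ/2 = 5.77 m. Hydraulic radius R = A/P = 5.048/5.77 = 0.8749 m. Q_A = (1/0.014)·5.048·0.8749^(2/3)·√0.0076 = 28.75 m³/s.
Channel B: Flow area A = b·y = 3.48 × 3.5 = 12.18 m². Wetted perimeter P = b + 2y = 3.48 + 2×3.5 = 10.48 m. Hydraulic radius R = A/P = 12.18/10.48 = 1.162 m. Q_B = (1/0.014)·12.18·1.162^(2/3)·√0.0076 = 83.84 m³/s.
Q_A = 28.75 m³/s vs Q_B = 83.84 m³/s, so channel B carries more.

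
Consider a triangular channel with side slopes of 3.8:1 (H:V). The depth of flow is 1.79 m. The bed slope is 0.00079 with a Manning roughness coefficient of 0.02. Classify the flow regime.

For a triangular section with side slope z = 3.8: A = zy² = 3.8×1.79² = 12.18 m²; P = 2y√(1+z²) = 2×1.79×3.929 = 14.07 m.
Hydraulic radius R = A/P = 12.18/14.07 = 0.8655 m.
V = (1/n) R^(2/3) √S = (1/0.02) × 0.8655^(2/3) × √0.00079 = 1.276 m/s. Hydraulic depth D_h = A/T = 12.18/13.6 = 0.895 m.
Froude number Fr = V/√(g·D_h) = 1.276/√(9.81×0.895) = 0.431, which is less than 1, so the flow is subcritical.

subcritical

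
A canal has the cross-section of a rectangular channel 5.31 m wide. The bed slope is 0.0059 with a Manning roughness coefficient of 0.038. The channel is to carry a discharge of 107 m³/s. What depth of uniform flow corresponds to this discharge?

y_n = 6.53 m

Manning's equation rearranged: A R^(2/3) = nQ / (1·√S) = 0.038 × 107 / (√0.0059) = 52.93.
Trying y = 7.53 m: A R^(2/3) = 62.68 — over.
Trying y = 6.53 m: A R^(2/3) = 52.96 — matches.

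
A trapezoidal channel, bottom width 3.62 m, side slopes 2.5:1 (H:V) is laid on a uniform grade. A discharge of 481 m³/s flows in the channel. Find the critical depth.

At critical depth, Q² T / (g A³) = 1, i.e. A³/T = Q²/g = 481²/9.81 = 23580.
Try y = 5.92 m: A³/T = 39030 — over.
Try y = 5.29 m: A³/T = 23530 — matches.

y_c = 5.29 m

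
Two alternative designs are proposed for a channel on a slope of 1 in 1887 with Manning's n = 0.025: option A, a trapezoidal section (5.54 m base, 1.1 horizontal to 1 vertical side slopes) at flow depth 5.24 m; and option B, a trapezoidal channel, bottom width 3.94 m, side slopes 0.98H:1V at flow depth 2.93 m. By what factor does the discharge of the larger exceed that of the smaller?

Channel A: With bottom width b = 5.54 m and side slope z = 1.1: A = (b + zy)y = (5.54 + 1.1×5.24)×5.24 = 59.23 m²; P = b + 2y√(1+z²) = 5.54 + 2×5.24×1.487 = 21.12 m. Hydraulic radius R = A/P = 59.23/21.12 = 2.805 m. Q_A = (1/0.025)·59.23·2.805^(2/3)·√0.0005299 = 108.5 m³/s.
Channel B: With bottom width b = 3.94 m and side slope z = 0.98: A = (b + zy)y = (3.94 + 0.98×2.93)×2.93 = 19.96 m²; P = b + 2y√(1+z²) = 3.94 + 2×2.93×1.4 = 12.14 m. Hydraulic radius R = A/P = 19.96/12.14 = 1.643 m. Q_B = (1/0.025)·19.96·1.643^(2/3)·√0.0005299 = 25.59 m³/s.
The larger discharge is 108.5 m³/s and the smaller is 25.59 m³/s; the ratio is 4.24.

4.24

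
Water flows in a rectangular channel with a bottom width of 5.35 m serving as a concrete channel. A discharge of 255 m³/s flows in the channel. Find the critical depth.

For a rectangular channel, critical depth y_c = (q²/g)^(1/3) where q = Q/b = 255/5.35 = 47.66 m²/s.
So y_c = (47.66²/9.81)^(1/3) = 6.14 m.

y_c = 6.14 m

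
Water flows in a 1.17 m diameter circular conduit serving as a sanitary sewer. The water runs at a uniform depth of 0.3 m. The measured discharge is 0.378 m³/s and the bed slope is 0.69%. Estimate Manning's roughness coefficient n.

n = 0.015

For a circular section of diameter D = 1.17 m at depth y = 0.3 m, the central angle is θ = 2 arccos(1 − 2y/D) = 2.124 rad. Then A = (D²/8)(θ − sin θ) = 0.2178 m² and P = Dθ/2 = 1.242 m.
Hydraulic radius R = A/P = 0.2178/1.242 = 0.1753 m.
Rearranging Manning's equation: n = (1/Q) A R^(2/3) S^(1/2) = (1/0.378) × 0.2178 × 0.1753^(2/3) × √0.0069 = 0.015.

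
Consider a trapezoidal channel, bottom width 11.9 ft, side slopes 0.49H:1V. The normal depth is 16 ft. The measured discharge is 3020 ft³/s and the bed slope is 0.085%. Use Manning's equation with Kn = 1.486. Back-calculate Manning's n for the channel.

n = 0.016

With bottom width b = 11.9 ft and side slope z = 0.49: A = (b + zy)y = (11.9 + 0.49×16)×16 = 315.8 ft²; P = b + 2y√(1+z²) = 11.9 + 2×16×1.114 = 47.54 ft.
Hydraulic radius R = A/P = 315.8/47.54 = 6.644 ft.
Rearranging Manning's equation: n = (1.486/Q) A R^(2/3) S^(1/2) = (1.486/3020) × 315.8 × 6.644^(2/3) × √0.00085 = 0.016.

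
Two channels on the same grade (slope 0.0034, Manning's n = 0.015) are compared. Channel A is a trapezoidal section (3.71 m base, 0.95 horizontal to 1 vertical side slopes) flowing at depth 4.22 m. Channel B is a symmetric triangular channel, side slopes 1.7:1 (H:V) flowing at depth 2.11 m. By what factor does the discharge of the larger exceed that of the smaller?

7.57

Channel A: With bottom width b = 3.71 m and side slope z = 0.95: A = (b + zy)y = (3.71 + 0.95×4.22)×4.22 = 32.57 m²; P = b + 2y√(1+z²) = 3.71 + 2×4.22×1.379 = 15.35 m. Hydraulic radius R = A/P = 32.57/15.35 = 2.122 m. Q_A = (1/0.015)·32.57·2.122^(2/3)·√0.0034 = 209.1 m³/s.
Channel B: For a triangular section with side slope z = 1.7: A = zy² = 1.7×2.11² = 7.569 m²; P = 2y√(1+z²) = 2×2.11×1.972 = 8.323 m. Hydraulic radius R = A/P = 7.569/8.323 = 0.9093 m. Q_B = (1/0.015)·7.569·0.9093^(2/3)·√0.0034 = 27.62 m³/s.
The larger discharge is 209.1 m³/s and the smaller is 27.62 m³/s; the ratio is 7.57.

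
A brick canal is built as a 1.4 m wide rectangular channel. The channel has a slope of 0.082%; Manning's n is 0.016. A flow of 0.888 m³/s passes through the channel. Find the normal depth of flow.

y_n = 0.71 m

Manning's equation rearranged: A R^(2/3) = nQ / (1·√S) = 0.016 × 0.888 / (√0.00082) = 0.4962.
Try y = 0.557 m: A R^(2/3) = 0.3573 — short.
Try y = 0.811 m: A R^(2/3) = 0.5912 — over.
Try y = 0.71 m: A R^(2/3) = 0.496 — ≈ 0.4962.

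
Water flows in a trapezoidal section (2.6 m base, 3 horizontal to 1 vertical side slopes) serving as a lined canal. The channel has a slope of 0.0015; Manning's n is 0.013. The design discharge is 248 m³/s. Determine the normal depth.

y_n = 3.78 m

Manning's equation rearranged: A R^(2/3) = nQ / (1·√S) = 0.013 × 248 / (√0.0015) = 83.24.
Try y = 4.13 m: A R^(2/3) = 103.3 — over.
Try y = 3.78 m: A R^(2/3) = 83.31 — matches.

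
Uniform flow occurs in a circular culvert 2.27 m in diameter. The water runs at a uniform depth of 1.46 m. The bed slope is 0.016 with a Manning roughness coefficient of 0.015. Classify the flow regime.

For a circular section of diameter D = 2.27 m at depth y = 1.46 m, the central angle is θ = 2 arccos(1 − 2y/D) = 3.722 rad. Then A = (D²/8)(θ − sin θ) = 2.751 m² and P = Dθ/2 = 4.225 m.
Hydraulic radius R = A/P = 2.751/4.225 = 0.6512 m.
V = (1/n) R^(2/3) √S = (1/0.015) × 0.6512^(2/3) × √0.016 = 6.335 m/s. Hydraulic depth D_h = A/T = 2.751/2.175 = 1.265 m.
Froude number Fr = V/√(g·D_h) = 6.335/√(9.81×1.265) = 1.8, which is greater than 1, so the flow is supercritical.

supercritical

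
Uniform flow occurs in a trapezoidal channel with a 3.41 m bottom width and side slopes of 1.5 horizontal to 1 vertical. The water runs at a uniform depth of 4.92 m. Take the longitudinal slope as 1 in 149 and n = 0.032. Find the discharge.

Q = 251 m³/s

With bottom width b = 3.41 m and side slope z = 1.5: A = (b + zy)y = (3.41 + 1.5×4.92)×4.92 = 53.09 m²; P = b + 2y√(1+z²) = 3.41 + 2×4.92×1.803 = 21.15 m.
Hydraulic radius R = A/P = 53.09/21.15 = 2.51 m.
Manning's equation: Q = (1/n) A R^(2/3) S^(1/2) = (1/0.032) × 53.09 × 2.51^(2/3) × 0.006711^(1/2) = 251 m³/s.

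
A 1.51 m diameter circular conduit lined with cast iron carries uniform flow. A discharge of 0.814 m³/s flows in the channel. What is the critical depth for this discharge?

y_c = 0.455 m

At critical depth, Q² T / (g A³) = 1, i.e. A³/T = Q²/g = 0.814²/9.81 = 0.06754.
Trying y = 0.529 m: A³/T = 0.1214 — high.
Trying y = 0.336 m: A³/T = 0.02083 — low.
Trying y = 0.455 m: A³/T = 0.06781 — matches.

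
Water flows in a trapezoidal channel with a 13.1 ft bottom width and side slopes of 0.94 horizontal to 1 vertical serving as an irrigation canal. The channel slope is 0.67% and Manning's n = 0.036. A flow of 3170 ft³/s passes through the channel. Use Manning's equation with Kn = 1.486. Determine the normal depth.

Manning's equation rearranged: A R^(2/3) = nQ / (1.486·√S) = 0.036 × 3170 / (1.486 × √0.0067) = 938.2.
At y = 8.53 ft: A R^(2/3) = 522 — too small.
At y = 14.5 ft: A R^(2/3) = 1462 — too large.
At y = 11.6 ft: A R^(2/3) = 939.3 — ≈ 938.2.

y_n = 11.6 ft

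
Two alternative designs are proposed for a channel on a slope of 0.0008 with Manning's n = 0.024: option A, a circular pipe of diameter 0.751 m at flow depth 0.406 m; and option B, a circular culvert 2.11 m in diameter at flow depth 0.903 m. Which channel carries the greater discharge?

channel B

Channel A: For a circular section of diameter D = 0.751 m at depth y = 0.406 m, the central angle is θ = 2 arccos(1 − 2y/D) = 3.304 rad. Then A = (D²/8)(θ − sin θ) = 0.2444 m² and P = Dθ/2 = 1.241 m. Hydraulic radius R = A/P = 0.2444/1.241 = 0.197 m. Q_A = (1/0.024)·0.2444·0.197^(2/3)·√0.0008 = 0.09749 m³/s.
Channel B: For a circular section of diameter D = 2.11 m at depth y = 0.903 m, the central angle is θ = 2 arccos(1 − 2y/D) = 2.852 rad. Then A = (D²/8)(θ − sin θ) = 1.429 m² and P = Dθ/2 = 3.009 m. Hydraulic radius R = A/P = 1.429/3.009 = 0.4748 m. Q_B = (1/0.024)·1.429·0.4748^(2/3)·√0.0008 = 1.025 m³/s.
Q_A = 0.09749 m³/s vs Q_B = 1.025 m³/s, so channel B carries more.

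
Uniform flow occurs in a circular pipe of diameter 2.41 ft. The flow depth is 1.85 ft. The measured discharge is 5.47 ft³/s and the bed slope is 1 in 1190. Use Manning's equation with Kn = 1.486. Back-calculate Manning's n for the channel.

For a circular section of diameter D = 2.41 ft at depth y = 1.85 ft, the central angle is θ = 2 arccos(1 − 2y/D) = 4.271 rad. Then A = (D²/8)(θ − sin θ) = 3.757 ft² and P = Dθ/2 = 5.147 ft.
Hydraulic radius R = A/P = 3.757/5.147 = 0.7301 ft.
Rearranging Manning's equation: n = (1.486/Q) A R^(2/3) S^(1/2) = (1.486/5.47) × 3.757 × 0.7301^(2/3) × √0.0008403 = 0.024.

n = 0.024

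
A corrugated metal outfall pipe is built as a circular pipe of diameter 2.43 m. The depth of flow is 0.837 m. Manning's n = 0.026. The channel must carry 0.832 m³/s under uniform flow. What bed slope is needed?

S = 0.00065

For a circular section of diameter D = 2.43 m at depth y = 0.837 m, the central angle is θ = 2 arccos(1 − 2y/D) = 2.509 rad. Then A = (D²/8)(θ − sin θ) = 1.415 m² and P = Dθ/2 = 3.048 m.
Hydraulic radius R = A/P = 1.415/3.048 = 0.4643 m.
From Manning's equation, S = [nQ / (1 A R^(2/3))]² = [0.026 × 0.832 / (1 × 1.415 × 0.4643^(2/3))]² = 0.00065.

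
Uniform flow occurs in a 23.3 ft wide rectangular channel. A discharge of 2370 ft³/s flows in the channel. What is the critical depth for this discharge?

For a rectangular channel, critical depth y_c = (q²/g)^(1/3) where q = Q/b = 2370/23.3 = 101.7 ft²/s.
So y_c = (101.7²/32.2)^(1/3) = 6.85 ft.

y_c = 6.85 ft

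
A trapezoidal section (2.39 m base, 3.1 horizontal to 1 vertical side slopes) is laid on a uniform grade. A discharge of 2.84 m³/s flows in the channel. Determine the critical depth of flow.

y_c = 0.432 m

At critical depth, Q² T / (g A³) = 1, i.e. A³/T = Q²/g = 2.84²/9.81 = 0.8222.
Try y = 0.338 m: A³/T = 0.3498 — short.
Try y = 0.432 m: A³/T = 0.8249 — close enough.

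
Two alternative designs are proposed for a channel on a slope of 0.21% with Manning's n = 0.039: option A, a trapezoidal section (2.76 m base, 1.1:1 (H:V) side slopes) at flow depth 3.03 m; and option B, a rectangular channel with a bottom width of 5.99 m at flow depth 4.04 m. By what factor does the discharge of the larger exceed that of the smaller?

Channel A: With bottom width b = 2.76 m and side slope z = 1.1: A = (b + zy)y = (2.76 + 1.1×3.03)×3.03 = 18.46 m²; P = b + 2y√(1+z²) = 2.76 + 2×3.03×1.487 = 11.77 m. Hydraulic radius R = A/P = 18.46/11.77 = 1.569 m. Q_A = (1/0.039)·18.46·1.569^(2/3)·√0.0021 = 29.29 m³/s.
Channel B: Flow area A = b·y = 5.99 × 4.04 = 24.2 m². Wetted perimeter P = b + 2y = 5.99 + 2×4.04 = 14.07 m. Hydraulic radius R = A/P = 24.2/14.07 = 1.72 m. Q_B = (1/0.039)·24.2·1.72^(2/3)·√0.0021 = 40.82 m³/s.
The larger discharge is 40.82 m³/s and the smaller is 29.29 m³/s; the ratio is 1.39.

1.39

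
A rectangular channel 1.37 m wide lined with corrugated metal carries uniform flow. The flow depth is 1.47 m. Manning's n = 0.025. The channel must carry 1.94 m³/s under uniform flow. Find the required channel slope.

Flow area A = b·y = 1.37 × 1.47 = 2.014 m². Wetted perimeter P = b + 2y = 1.37 + 2×1.47 = 4.31 m.
Hydraulic radius R = A/P = 2.014/4.31 = 0.4673 m.
From Manning's equation, S = [nQ / (1 A R^(2/3))]² = [0.025 × 1.94 / (1 × 2.014 × 0.4673^(2/3))]² = 0.0016.

S = 0.0016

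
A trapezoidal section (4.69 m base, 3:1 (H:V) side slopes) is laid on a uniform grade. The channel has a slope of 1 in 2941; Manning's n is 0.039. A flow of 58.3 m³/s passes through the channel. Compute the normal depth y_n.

Manning's equation rearranged: A R^(2/3) = nQ / (1·√S) = 0.039 × 58.3 / (√0.00034) = 123.3.
At y = 5.16 m: A R^(2/3) = 206.2 — too large.
At y = 2.89 m: A R^(2/3) = 54.59 — too small.
At y = 4.14 m: A R^(2/3) = 123.2 — matches.

y_n = 4.14 m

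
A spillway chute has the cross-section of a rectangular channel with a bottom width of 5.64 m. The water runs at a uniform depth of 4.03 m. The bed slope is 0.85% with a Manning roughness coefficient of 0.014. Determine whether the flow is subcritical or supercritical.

Flow area A = b·y = 5.64 × 4.03 = 22.73 m². Wetted perimeter P = b + 2y = 5.64 + 2×4.03 = 13.7 m.
Hydraulic radius R = A/P = 22.73/13.7 = 1.659 m.
V = (1/n) R^(2/3) √S = (1/0.014) × 1.659^(2/3) × √0.0085 = 9.229 m/s. Hydraulic depth D_h = A/T = 22.73/5.64 = 4.03 m.
Froude number Fr = V/√(g·D_h) = 9.229/√(9.81×4.03) = 1.47, which is greater than 1, so the flow is supercritical.

supercritical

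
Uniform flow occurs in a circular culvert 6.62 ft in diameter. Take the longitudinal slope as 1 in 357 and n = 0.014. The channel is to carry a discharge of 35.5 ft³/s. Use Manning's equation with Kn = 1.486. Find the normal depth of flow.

y_n = 1.62 ft

Manning's equation rearranged: A R^(2/3) = nQ / (1.486·√S) = 0.014 × 35.5 / (1.486 × √0.002801) = 6.319.
Trying y = 1.28 ft: A R^(2/3) = 3.938 — too small.
Trying y = 2.01 ft: A R^(2/3) = 9.653 — too large.
Trying y = 1.62 ft: A R^(2/3) = 6.323 — matches.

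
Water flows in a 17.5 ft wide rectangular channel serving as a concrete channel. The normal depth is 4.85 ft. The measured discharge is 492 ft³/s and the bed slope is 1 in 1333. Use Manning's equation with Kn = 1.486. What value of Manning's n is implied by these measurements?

Flow area A = b·y = 17.5 × 4.85 = 84.88 ft². Wetted perimeter P = b + 2y = 17.5 + 2×4.85 = 27.2 ft.
Hydraulic radius R = A/P = 84.88/27.2 = 3.12 ft.
Rearranging Manning's equation: n = (1.486/Q) A R^(2/3) S^(1/2) = (1.486/492) × 84.88 × 3.12^(2/3) × √0.0007502 = 0.015.

n = 0.015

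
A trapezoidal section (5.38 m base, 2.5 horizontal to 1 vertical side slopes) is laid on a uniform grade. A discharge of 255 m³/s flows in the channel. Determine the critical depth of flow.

At critical depth, Q² T / (g A³) = 1, i.e. A³/T = Q²/g = 255²/9.81 = 6628.
At y = 2.92 m: A³/T = 2540 — too small.
At y = 4.44 m: A³/T = 14200 — too large.
At y = 3.7 m: A³/T = 6642 — close enough.

y_c = 3.7 m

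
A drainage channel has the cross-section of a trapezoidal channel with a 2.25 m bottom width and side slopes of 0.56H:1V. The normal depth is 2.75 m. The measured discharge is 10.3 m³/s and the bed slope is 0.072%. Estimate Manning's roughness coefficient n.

n = 0.031

With bottom width b = 2.25 m and side slope z = 0.56: A = (b + zy)y = (2.25 + 0.56×2.75)×2.75 = 10.42 m²; P = b + 2y√(1+z²) = 2.25 + 2×2.75×1.146 = 8.554 m.
Hydraulic radius R = A/P = 10.42/8.554 = 1.218 m.
Rearranging Manning's equation: n = (1/Q) A R^(2/3) S^(1/2) = (1/10.3) × 10.42 × 1.218^(2/3) × √0.00072 = 0.031.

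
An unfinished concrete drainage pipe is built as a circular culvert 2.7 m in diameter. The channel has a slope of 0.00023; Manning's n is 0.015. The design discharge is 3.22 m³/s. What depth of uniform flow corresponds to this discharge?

Manning's equation rearranged: A R^(2/3) = nQ / (1·√S) = 0.015 × 3.22 / (√0.00023) = 3.185.
Trying y = 2.04 m: A R^(2/3) = 4.052 — too large.
Trying y = 1.36 m: A R^(2/3) = 2.231 — too small.
Trying y = 1.7 m: A R^(2/3) = 3.182 — ≈ 3.185.

y_n = 1.7 m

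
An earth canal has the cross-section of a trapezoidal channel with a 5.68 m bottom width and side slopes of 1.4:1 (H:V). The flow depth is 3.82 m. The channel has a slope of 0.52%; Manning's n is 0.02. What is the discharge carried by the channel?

Q = 260 m³/s

With bottom width b = 5.68 m and side slope z = 1.4: A = (b + zy)y = (5.68 + 1.4×3.82)×3.82 = 42.13 m²; P = b + 2y√(1+z²) = 5.68 + 2×3.82×1.72 = 18.82 m.
Hydraulic radius R = A/P = 42.13/18.82 = 2.238 m.
Manning's equation: Q = (1/n) A R^(2/3) S^(1/2) = (1/0.02) × 42.13 × 2.238^(2/3) × 0.0052^(1/2) = 260 m³/s.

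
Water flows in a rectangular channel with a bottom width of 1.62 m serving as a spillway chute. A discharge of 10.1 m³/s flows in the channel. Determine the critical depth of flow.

y_c = 1.58 m

For a rectangular channel, critical depth y_c = (q²/g)^(1/3) where q = Q/b = 10.1/1.62 = 6.235 m²/s.
So y_c = (6.235²/9.81)^(1/3) = 1.58 m.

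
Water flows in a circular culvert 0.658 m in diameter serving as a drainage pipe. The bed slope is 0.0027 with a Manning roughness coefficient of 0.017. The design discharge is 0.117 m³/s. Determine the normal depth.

y_n = 0.279 m

Manning's equation rearranged: A R^(2/3) = nQ / (1·√S) = 0.017 × 0.117 / (√0.0027) = 0.03828.
At y = 0.192 m: A R^(2/3) = 0.01895 — low.
At y = 0.354 m: A R^(2/3) = 0.05768 — high.
At y = 0.279 m: A R^(2/3) = 0.03824 — matches.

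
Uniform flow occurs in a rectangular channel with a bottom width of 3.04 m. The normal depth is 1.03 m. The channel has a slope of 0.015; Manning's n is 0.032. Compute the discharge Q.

Flow area A = b·y = 3.04 × 1.03 = 3.131 m². Wetted perimeter P = b + 2y = 3.04 + 2×1.03 = 5.1 m.
Hydraulic radius R = A/P = 3.131/5.1 = 0.614 m.
Manning's equation: Q = (1/n) A R^(2/3) S^(1/2) = (1/0.032) × 3.131 × 0.614^(2/3) × 0.015^(1/2) = 8.66 m³/s.

Q = 8.66 m³/s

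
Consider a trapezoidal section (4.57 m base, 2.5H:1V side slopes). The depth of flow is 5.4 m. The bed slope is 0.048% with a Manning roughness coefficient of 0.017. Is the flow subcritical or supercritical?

With bottom width b = 4.57 m and side slope z = 2.5: A = (b + zy)y = (4.57 + 2.5×5.4)×5.4 = 97.58 m²; P = b + 2y√(1+z²) = 4.57 + 2×5.4×2.693 = 33.65 m.
Hydraulic radius R = A/P = 97.58/33.65 = 2.9 m.
V = (1/n) R^(2/3) √S = (1/0.017) × 2.9^(2/3) × √0.00048 = 2.621 m/s. Hydraulic depth D_h = A/T = 97.58/31.57 = 3.091 m.
Froude number Fr = V/√(g·D_h) = 2.621/√(9.81×3.091) = 0.476, which is less than 1, so the flow is subcritical.

subcritical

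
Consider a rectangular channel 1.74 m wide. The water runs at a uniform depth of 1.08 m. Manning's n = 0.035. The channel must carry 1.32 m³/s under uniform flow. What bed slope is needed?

S = 0.0016

Flow area A = b·y = 1.74 × 1.08 = 1.879 m². Wetted perimeter P = b + 2y = 1.74 + 2×1.08 = 3.9 m.
Hydraulic radius R = A/P = 1.879/3.9 = 0.4818 m.
From Manning's equation, S = [nQ / (1 A R^(2/3))]² = [0.035 × 1.32 / (1 × 1.879 × 0.4818^(2/3))]² = 0.0016.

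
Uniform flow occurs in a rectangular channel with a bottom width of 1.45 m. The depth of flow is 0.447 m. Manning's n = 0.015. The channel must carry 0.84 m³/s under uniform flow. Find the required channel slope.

Flow area A = b·y = 1.45 × 0.447 = 0.6482 m². Wetted perimeter P = b + 2y = 1.45 + 2×0.447 = 2.344 m.
Hydraulic radius R = A/P = 0.6482/2.344 = 0.2765 m.
From Manning's equation, S = [nQ / (1 A R^(2/3))]² = [0.015 × 0.84 / (1 × 0.6482 × 0.2765^(2/3))]² = 0.0021.

S = 0.0021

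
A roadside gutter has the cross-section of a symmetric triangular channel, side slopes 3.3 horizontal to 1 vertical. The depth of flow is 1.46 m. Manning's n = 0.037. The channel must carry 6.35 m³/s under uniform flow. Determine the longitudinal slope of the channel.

For a triangular section with side slope z = 3.3: A = zy² = 3.3×1.46² = 7.034 m²; P = 2y√(1+z²) = 2×1.46×3.448 = 10.07 m.
Hydraulic radius R = A/P = 7.034/10.07 = 0.6986 m.
From Manning's equation, S = [nQ / (1 A R^(2/3))]² = [0.037 × 6.35 / (1 × 7.034 × 0.6986^(2/3))]² = 0.0018.

S = 0.0018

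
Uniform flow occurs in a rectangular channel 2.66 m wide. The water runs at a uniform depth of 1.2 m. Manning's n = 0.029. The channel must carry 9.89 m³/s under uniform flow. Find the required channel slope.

Flow area A = b·y = 2.66 × 1.2 = 3.192 m². Wetted perimeter P = b + 2y = 2.66 + 2×1.2 = 5.06 m.
Hydraulic radius R = A/P = 3.192/5.06 = 0.6308 m.
From Manning's equation, S = [nQ / (1 A R^(2/3))]² = [0.029 × 9.89 / (1 × 3.192 × 0.6308^(2/3))]² = 0.0149.

S = 0.0149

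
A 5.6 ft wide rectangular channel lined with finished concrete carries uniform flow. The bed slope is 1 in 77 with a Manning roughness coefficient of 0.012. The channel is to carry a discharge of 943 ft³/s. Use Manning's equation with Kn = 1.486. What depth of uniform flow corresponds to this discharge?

Manning's equation rearranged: A R^(2/3) = nQ / (1.486·√S) = 0.012 × 943 / (1.486 × √0.01299) = 66.82.
At y = 8.91 ft: A R^(2/3) = 82.61 — too large.
At y = 6.55 ft: A R^(2/3) = 57.48 — too small.
At y = 7.43 ft: A R^(2/3) = 66.79 — close enough.

y_n = 7.43 ft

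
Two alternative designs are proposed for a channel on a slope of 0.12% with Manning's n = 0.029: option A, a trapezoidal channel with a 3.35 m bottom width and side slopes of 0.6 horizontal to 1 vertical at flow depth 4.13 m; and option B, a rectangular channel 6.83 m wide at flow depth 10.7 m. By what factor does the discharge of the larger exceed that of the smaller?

Channel A: With bottom width b = 3.35 m and side slope z = 0.6: A = (b + zy)y = (3.35 + 0.6×4.13)×4.13 = 24.07 m²; P = b + 2y√(1+z²) = 3.35 + 2×4.13×1.166 = 12.98 m. Hydraulic radius R = A/P = 24.07/12.98 = 1.854 m. Q_A = (1/0.029)·24.07·1.854^(2/3)·√0.0012 = 43.39 m³/s.
Channel B: Flow area A = b·y = 6.83 × 10.7 = 73.08 m². Wetted perimeter P = b + 2y = 6.83 + 2×10.7 = 28.23 m. Hydraulic radius R = A/P = 73.08/28.23 = 2.589 m. Q_B = (1/0.029)·73.08·2.589^(2/3)·√0.0012 = 164.6 m³/s.
The larger discharge is 164.6 m³/s and the smaller is 43.39 m³/s; the ratio is 3.79.

3.79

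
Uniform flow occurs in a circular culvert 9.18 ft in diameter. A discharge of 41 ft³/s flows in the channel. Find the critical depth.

At critical depth, Q² T / (g A³) = 1, i.e. A³/T = Q²/g = 41²/32.2 = 52.2.
Try y = 1.65 ft: A³/T = 74.95 — too large.
Try y = 1.1 ft: A³/T = 15.17 — too small.
Try y = 1.5 ft: A³/T = 51.54 — ≈ 52.2.

y_c = 1.5 ft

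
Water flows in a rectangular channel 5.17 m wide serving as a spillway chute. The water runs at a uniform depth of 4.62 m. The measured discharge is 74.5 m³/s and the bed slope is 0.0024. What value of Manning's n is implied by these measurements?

Flow area A = b·y = 5.17 × 4.62 = 23.89 m². Wetted perimeter P = b + 2y = 5.17 + 2×4.62 = 14.41 m.
Hydraulic radius R = A/P = 23.89/14.41 = 1.658 m.
Rearranging Manning's equation: n = (1/Q) A R^(2/3) S^(1/2) = (1/74.5) × 23.89 × 1.658^(2/3) × √0.0024 = 0.022.

n = 0.022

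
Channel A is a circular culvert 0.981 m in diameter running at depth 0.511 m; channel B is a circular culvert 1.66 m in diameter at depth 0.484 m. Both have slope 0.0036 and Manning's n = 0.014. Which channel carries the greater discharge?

channel B

Channel A: For a circular section of diameter D = 0.981 m at depth y = 0.511 m, the central angle is θ = 2 arccos(1 − 2y/D) = 3.225 rad. Then A = (D²/8)(θ − sin θ) = 0.398 m² and P = Dθ/2 = 1.582 m. Hydraulic radius R = A/P = 0.398/1.582 = 0.2516 m. Q_A = (1/0.014)·0.398·0.2516^(2/3)·√0.0036 = 0.6798 m³/s.
Channel B: For a circular section of diameter D = 1.66 m at depth y = 0.484 m, the central angle is θ = 2 arccos(1 − 2y/D) = 2.282 rad. Then A = (D²/8)(θ − sin θ) = 0.5249 m² and P = Dθ/2 = 1.894 m. Hydraulic radius R = A/P = 0.5249/1.894 = 0.2772 m. Q_B = (1/0.014)·0.5249·0.2772^(2/3)·√0.0036 = 0.9562 m³/s.
Q_A = 0.6798 m³/s vs Q_B = 0.9562 m³/s, so channel B carries more.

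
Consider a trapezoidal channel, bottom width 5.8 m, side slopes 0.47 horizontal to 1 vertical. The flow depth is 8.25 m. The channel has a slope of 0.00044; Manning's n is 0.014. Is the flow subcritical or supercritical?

With bottom width b = 5.8 m and side slope z = 0.47: A = (b + zy)y = (5.8 + 0.47×8.25)×8.25 = 79.84 m²; P = b + 2y√(1+z²) = 5.8 + 2×8.25×1.105 = 24.03 m.
Hydraulic radius R = A/P = 79.84/24.03 = 3.322 m.
V = (1/n) R^(2/3) √S = (1/0.014) × 3.322^(2/3) × √0.00044 = 3.336 m/s. Hydraulic depth D_h = A/T = 79.84/13.55 = 5.89 m.
Froude number Fr = V/√(g·D_h) = 3.336/√(9.81×5.89) = 0.439, which is less than 1, so the flow is subcritical.

subcritical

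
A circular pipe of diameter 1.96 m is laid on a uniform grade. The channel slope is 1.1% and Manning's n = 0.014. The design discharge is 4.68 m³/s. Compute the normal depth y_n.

Manning's equation rearranged: A R^(2/3) = nQ / (1·√S) = 0.014 × 4.68 / (√0.011) = 0.6247.
Try y = 0.967 m: A R^(2/3) = 0.9166 — high.
Try y = 0.56 m: A R^(2/3) = 0.334 — low.
Try y = 0.779 m: A R^(2/3) = 0.6246 — ≈ 0.6247.

y_n = 0.779 m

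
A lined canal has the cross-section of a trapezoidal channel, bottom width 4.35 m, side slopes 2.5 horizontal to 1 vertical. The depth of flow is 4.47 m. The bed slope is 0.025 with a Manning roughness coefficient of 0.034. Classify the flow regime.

supercritical

With bottom width b = 4.35 m and side slope z = 2.5: A = (b + zy)y = (4.35 + 2.5×4.47)×4.47 = 69.4 m²; P = b + 2y√(1+z²) = 4.35 + 2×4.47×2.693 = 28.42 m.
Hydraulic radius R = A/P = 69.4/28.42 = 2.442 m.
V = (1/n) R^(2/3) √S = (1/0.034) × 2.442^(2/3) × √0.025 = 8.432 m/s. Hydraulic depth D_h = A/T = 69.4/26.7 = 2.599 m.
Froude number Fr = V/√(g·D_h) = 8.432/√(9.81×2.599) = 1.67, which is greater than 1, so the flow is supercritical.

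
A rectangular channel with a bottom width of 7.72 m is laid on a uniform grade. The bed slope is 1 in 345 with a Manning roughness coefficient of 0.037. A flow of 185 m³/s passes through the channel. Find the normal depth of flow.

Manning's equation rearranged: A R^(2/3) = nQ / (1·√S) = 0.037 × 185 / (√0.002899) = 127.1.
At y = 6.02 m: A R^(2/3) = 82.19 — too small.
At y = 10.6 m: A R^(2/3) = 163.7 — too large.
At y = 8.57 m: A R^(2/3) = 127.1 — matches.

y_n = 8.57 m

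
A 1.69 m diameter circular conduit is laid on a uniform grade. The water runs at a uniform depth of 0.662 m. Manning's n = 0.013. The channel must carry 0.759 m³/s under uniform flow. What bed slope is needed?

S = 0.00058

For a circular section of diameter D = 1.69 m at depth y = 0.662 m, the central angle is θ = 2 arccos(1 − 2y/D) = 2.705 rad. Then A = (D²/8)(θ − sin θ) = 0.8148 m² and P = Dθ/2 = 2.286 m.
Hydraulic radius R = A/P = 0.8148/2.286 = 0.3565 m.
From Manning's equation, S = [nQ / (1 A R^(2/3))]² = [0.013 × 0.759 / (1 × 0.8148 × 0.3565^(2/3))]² = 0.00058.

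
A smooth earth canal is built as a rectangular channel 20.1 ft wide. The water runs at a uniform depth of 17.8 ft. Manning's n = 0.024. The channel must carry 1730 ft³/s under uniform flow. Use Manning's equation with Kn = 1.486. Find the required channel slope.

Flow area A = b·y = 20.1 × 17.8 = 357.8 ft². Wetted perimeter P = b + 2y = 20.1 + 2×17.8 = 55.7 ft.
Hydraulic radius R = A/P = 357.8/55.7 = 6.423 ft.
From Manning's equation, S = [nQ / (1.486 A R^(2/3))]² = [0.024 × 1730 / (1.486 × 357.8 × 6.423^(2/3))]² = 0.000511.

S = 0.000511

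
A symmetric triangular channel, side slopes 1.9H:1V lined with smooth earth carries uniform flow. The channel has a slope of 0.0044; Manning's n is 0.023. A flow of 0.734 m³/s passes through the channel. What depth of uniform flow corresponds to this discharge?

y_n = 0.577 m

Manning's equation rearranged: A R^(2/3) = nQ / (1·√S) = 0.023 × 0.734 / (√0.0044) = 0.2545.
Trying y = 0.497 m: A R^(2/3) = 0.171 — low.
Trying y = 0.637 m: A R^(2/3) = 0.3314 — high.
Trying y = 0.577 m: A R^(2/3) = 0.2546 — ≈ 0.2545.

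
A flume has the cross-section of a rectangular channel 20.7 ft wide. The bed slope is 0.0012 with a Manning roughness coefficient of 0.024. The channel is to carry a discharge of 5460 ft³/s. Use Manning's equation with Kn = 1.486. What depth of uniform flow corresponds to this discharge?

y_n = 31.3 ft

Manning's equation rearranged: A R^(2/3) = nQ / (1.486·√S) = 0.024 × 5460 / (1.486 × √0.0012) = 2546.
At y = 27.6 ft: A R^(2/3) = 2194 — short.
At y = 34.1 ft: A R^(2/3) = 2809 — over.
At y = 31.3 ft: A R^(2/3) = 2543 — matches.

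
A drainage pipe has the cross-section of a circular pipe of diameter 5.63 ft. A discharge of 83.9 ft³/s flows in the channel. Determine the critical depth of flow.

At critical depth, Q² T / (g A³) = 1, i.e. A³/T = Q²/g = 83.9²/32.2 = 218.6.
Trying y = 2.99 ft: A³/T = 431.3 — over.
Trying y = 2.24 ft: A³/T = 142.8 — short.
Trying y = 2.5 ft: A³/T = 217.6 — ≈ 218.6.

y_c = 2.5 ft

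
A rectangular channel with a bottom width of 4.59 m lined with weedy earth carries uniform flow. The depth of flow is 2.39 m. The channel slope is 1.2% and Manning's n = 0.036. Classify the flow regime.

subcritical

Flow area A = b·y = 4.59 × 2.39 = 10.97 m². Wetted perimeter P = b + 2y = 4.59 + 2×2.39 = 9.37 m.
Hydraulic radius R = A/P = 10.97/9.37 = 1.171 m.
V = (1/n) R^(2/3) √S = (1/0.036) × 1.171^(2/3) × √0.012 = 3.38 m/s. Hydraulic depth D_h = A/T = 10.97/4.59 = 2.39 m.
Froude number Fr = V/√(g·D_h) = 3.38/√(9.81×2.39) = 0.698, which is less than 1, so the flow is subcritical.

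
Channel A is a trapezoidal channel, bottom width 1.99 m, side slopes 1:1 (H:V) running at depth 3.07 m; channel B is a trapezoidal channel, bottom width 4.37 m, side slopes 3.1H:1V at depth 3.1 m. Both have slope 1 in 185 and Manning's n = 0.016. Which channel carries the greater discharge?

channel B

Channel A: With bottom width b = 1.99 m and side slope z = 1: A = (b + zy)y = (1.99 + 1×3.07)×3.07 = 15.53 m²; P = b + 2y√(1+z²) = 1.99 + 2×3.07×1.414 = 10.67 m. Hydraulic radius R = A/P = 15.53/10.67 = 1.455 m. Q_A = (1/0.016)·15.53·1.455^(2/3)·√0.005405 = 91.67 m³/s.
Channel B: With bottom width b = 4.37 m and side slope z = 3.1: A = (b + zy)y = (4.37 + 3.1×3.1)×3.1 = 43.34 m²; P = b + 2y√(1+z²) = 4.37 + 2×3.1×3.257 = 24.57 m. Hydraulic radius R = A/P = 43.34/24.57 = 1.764 m. Q_B = (1/0.016)·43.34·1.764^(2/3)·√0.005405 = 290.8 m³/s.
Q_A = 91.67 m³/s vs Q_B = 290.8 m³/s, so channel B carries more.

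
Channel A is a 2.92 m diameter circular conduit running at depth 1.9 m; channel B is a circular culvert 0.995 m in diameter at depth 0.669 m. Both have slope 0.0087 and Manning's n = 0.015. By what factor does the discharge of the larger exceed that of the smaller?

Channel A: For a circular section of diameter D = 2.92 m at depth y = 1.9 m, the central angle is θ = 2 arccos(1 − 2y/D) = 3.754 rad. Then A = (D²/8)(θ − sin θ) = 4.613 m² and P = Dθ/2 = 5.481 m. Hydraulic radius R = A/P = 4.613/5.481 = 0.8418 m. Q_A = (1/0.015)·4.613·0.8418^(2/3)·√0.0087 = 25.57 m³/s.
Channel B: For a circular section of diameter D = 0.995 m at depth y = 0.669 m, the central angle is θ = 2 arccos(1 − 2y/D) = 3.845 rad. Then A = (D²/8)(θ − sin θ) = 0.556 m² and P = Dθ/2 = 1.913 m. Hydraulic radius R = A/P = 0.556/1.913 = 0.2906 m. Q_B = (1/0.015)·0.556·0.2906^(2/3)·√0.0087 = 1.517 m³/s.
The larger discharge is 25.57 m³/s and the smaller is 1.517 m³/s; the ratio is 16.9.

16.9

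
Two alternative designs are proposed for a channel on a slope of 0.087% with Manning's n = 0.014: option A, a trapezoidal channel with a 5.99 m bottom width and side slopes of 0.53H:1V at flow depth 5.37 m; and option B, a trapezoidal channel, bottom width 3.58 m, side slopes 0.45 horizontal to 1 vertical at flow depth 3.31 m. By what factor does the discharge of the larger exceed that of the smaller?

Channel A: With bottom width b = 5.99 m and side slope z = 0.53: A = (b + zy)y = (5.99 + 0.53×5.37)×5.37 = 47.45 m²; P = b + 2y√(1+z²) = 5.99 + 2×5.37×1.132 = 18.15 m. Hydraulic radius R = A/P = 47.45/18.15 = 2.615 m. Q_A = (1/0.014)·47.45·2.615^(2/3)·√0.00087 = 189.8 m³/s.
Channel B: With bottom width b = 3.58 m and side slope z = 0.45: A = (b + zy)y = (3.58 + 0.45×3.31)×3.31 = 16.78 m²; P = b + 2y√(1+z²) = 3.58 + 2×3.31×1.097 = 10.84 m. Hydraulic radius R = A/P = 16.78/10.84 = 1.548 m. Q_B = (1/0.014)·16.78·1.548^(2/3)·√0.00087 = 47.31 m³/s.
The larger discharge is 189.8 m³/s and the smaller is 47.31 m³/s; the ratio is 4.01.

4.01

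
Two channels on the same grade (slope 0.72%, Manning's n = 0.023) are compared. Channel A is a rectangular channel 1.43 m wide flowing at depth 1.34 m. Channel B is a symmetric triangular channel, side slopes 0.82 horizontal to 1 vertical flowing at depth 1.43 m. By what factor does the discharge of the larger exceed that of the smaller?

Channel A: Flow area A = b·y = 1.43 × 1.34 = 1.916 m². Wetted perimeter P = b + 2y = 1.43 + 2×1.34 = 4.11 m. Hydraulic radius R = A/P = 1.916/4.11 = 0.4662 m. Q_A = (1/0.023)·1.916·0.4662^(2/3)·√0.0072 = 4.251 m³/s.
Channel B: For a triangular section with side slope z = 0.82: A = zy² = 0.82×1.43² = 1.677 m²; P = 2y√(1+z²) = 2×1.43×1.293 = 3.699 m. Hydraulic radius R = A/P = 1.677/3.699 = 0.4534 m. Q_B = (1/0.023)·1.677·0.4534^(2/3)·√0.0072 = 3.651 m³/s.
The larger discharge is 4.251 m³/s and the smaller is 3.651 m³/s; the ratio is 1.16.

1.16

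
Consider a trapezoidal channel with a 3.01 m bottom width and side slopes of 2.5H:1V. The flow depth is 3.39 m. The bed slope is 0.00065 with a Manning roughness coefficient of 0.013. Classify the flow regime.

subcritical

With bottom width b = 3.01 m and side slope z = 2.5: A = (b + zy)y = (3.01 + 2.5×3.39)×3.39 = 38.93 m²; P = b + 2y√(1+z²) = 3.01 + 2×3.39×2.693 = 21.27 m.
Hydraulic radius R = A/P = 38.93/21.27 = 1.831 m.
V = (1/n) R^(2/3) √S = (1/0.013) × 1.831^(2/3) × √0.00065 = 2.935 m/s. Hydraulic depth D_h = A/T = 38.93/19.96 = 1.951 m.
Froude number Fr = V/√(g·D_h) = 2.935/√(9.81×1.951) = 0.671, which is less than 1, so the flow is subcritical.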